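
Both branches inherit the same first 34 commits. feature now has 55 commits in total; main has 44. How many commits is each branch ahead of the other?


Common ancestor: commit #34
feature commits after divergence: 55 - 34 = 21
main commits after divergence: 44 - 34 = 10
feature is 21 commits ahead of main
main is 10 commits ahead of feature

feature ahead: 21, main ahead: 10


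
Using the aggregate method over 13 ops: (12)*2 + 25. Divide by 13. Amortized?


Formula: Amortized cost = Total cost / Operations
Total cost = (12 * 2) + (1 * 25)
Total cost = 24 + 25 = 49
Amortized = 49 / 13 = 3.7692

3.7692


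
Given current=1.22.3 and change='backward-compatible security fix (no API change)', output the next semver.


Current: 1.22.3
Change category: 'backward-compatible security fix (no API change)' → patch bump
SemVer rule: patch bump → increment PATCH (MAJOR and MINOR unchanged)
New: 1.22.4

1.22.4


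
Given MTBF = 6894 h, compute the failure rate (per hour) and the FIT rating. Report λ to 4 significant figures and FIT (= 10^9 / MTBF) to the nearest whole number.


Formula: λ = 1 / MTBF; FIT = λ × 1e9 = 1e9 / MTBF
λ = 1 / 6894 ≈ 1.451e-04 failures/hour
FIT = 1e9 / 6894 ≈ 145054 failures per 1e9 hours (nearest whole number)

λ = 1.451e-04 /h, FIT = 145054


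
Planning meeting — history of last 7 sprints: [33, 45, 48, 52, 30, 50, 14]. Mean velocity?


Formula: Avg velocity = Total points / Number of sprints
Points: [33, 45, 48, 52, 30, 50, 14]
Sum = 33 + 45 + 48 + 52 + 30 + 50 + 14 = 272
Avg velocity = 272 / 7 = 38.86 points/sprint

38.86 points/sprint


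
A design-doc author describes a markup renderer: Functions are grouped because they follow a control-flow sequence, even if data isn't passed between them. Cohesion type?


Reasoning: Grouped by order of execution within a routine, not by data flow
Type: Procedural cohesion

Procedural cohesion


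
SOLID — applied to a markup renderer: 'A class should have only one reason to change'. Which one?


This describes the Single Responsibility Principle (SRP)

Single Responsibility Principle (SRP)


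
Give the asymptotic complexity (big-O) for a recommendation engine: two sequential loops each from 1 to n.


Reasoning: sequential dominates: O(n) + O(n) = O(n)
Complexity: O(n)

O(n)


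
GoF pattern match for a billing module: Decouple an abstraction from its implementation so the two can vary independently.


This matches the Bridge pattern

Bridge


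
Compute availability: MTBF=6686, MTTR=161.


Availability = MTBF / (MTBF + MTTR)
Availability = 6686 / (6686 + 161)
Availability = 6686 / 6847
Availability = 97.6486%

97.6486%


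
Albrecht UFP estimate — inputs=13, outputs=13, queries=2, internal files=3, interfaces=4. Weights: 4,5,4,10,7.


UFP = EI*4 + EO*5 + EQ*4 + ILF*10 + EIF*7
UFP = 13*4 + 13*5 + 2*4 + 3*10 + 4*7
UFP = 52 + 65 + 8 + 30 + 28
UFP = 183

183


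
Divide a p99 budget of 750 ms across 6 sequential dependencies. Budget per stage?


Formula: per_stage = total_budget / stages
per_stage = 750 / 6
per_stage = 125.0 ms

125.0 ms


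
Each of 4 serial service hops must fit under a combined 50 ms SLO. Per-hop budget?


Formula: per_stage = total_budget / stages
per_stage = 50 / 4
per_stage = 12.5 ms

12.5 ms


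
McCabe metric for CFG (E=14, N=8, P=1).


Formula: V(G) = E - N + 2P
V(G) = 14 - 8 + 2*1
V(G) = 6 + 2
V(G) = 8

8


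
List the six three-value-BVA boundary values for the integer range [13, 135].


Range: [13, 135]
Boundaries: just below min, min, min+1, max-1, max, just above max
Values: [12, 13, 14, 134, 135, 136]

[12, 13, 14, 134, 135, 136]


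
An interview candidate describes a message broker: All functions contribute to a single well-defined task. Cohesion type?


Reasoning: Best: single purpose
Type: Functional cohesion

Functional cohesion


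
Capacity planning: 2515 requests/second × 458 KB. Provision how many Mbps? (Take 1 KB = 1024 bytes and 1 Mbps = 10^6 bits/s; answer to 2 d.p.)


Formula: Mbps = payload_bytes * RPS * 8 / 1e6
Payload per request = 458 KB = 458 * 1024 = 468992 bytes
Total bytes/sec = 468992 * 2515 = 1179514880
Total bits/sec = 1179514880 * 8 = 9436119040
Mbps = 9436119040 / 1e6 = 9436.12

9436.12 Mbps


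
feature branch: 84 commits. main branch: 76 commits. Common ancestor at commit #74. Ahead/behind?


Common ancestor: commit #74
feature commits after divergence: 84 - 74 = 10
main commits after divergence: 76 - 74 = 2
feature is 10 commits ahead of main
main is 2 commits ahead of feature

feature ahead: 10, main ahead: 2


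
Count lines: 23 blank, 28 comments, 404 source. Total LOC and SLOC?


Total LOC = blank + comment + code
Total LOC = 23 + 28 + 404 = 455
SLOC (source only) = code = 404

Total LOC: 455, SLOC: 404


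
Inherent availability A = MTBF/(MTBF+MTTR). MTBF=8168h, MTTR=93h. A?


Availability = MTBF / (MTBF + MTTR)
Availability = 8168 / (8168 + 93)
Availability = 8168 / 8261
Availability = 98.8742%

98.8742%


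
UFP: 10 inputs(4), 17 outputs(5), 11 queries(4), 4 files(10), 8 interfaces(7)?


UFP = EI*4 + EO*5 + EQ*4 + ILF*10 + EIF*7
UFP = 10*4 + 17*5 + 11*4 + 4*10 + 8*7
UFP = 40 + 85 + 44 + 40 + 56
UFP = 265

265


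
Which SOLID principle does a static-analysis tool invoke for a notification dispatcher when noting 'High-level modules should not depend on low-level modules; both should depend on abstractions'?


This describes the Dependency Inversion Principle (DIP)

Dependency Inversion Principle (DIP)


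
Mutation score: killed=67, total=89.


Mutation score = killed / total * 100
Mutation score = 67 / 89 * 100
Mutation score = 75.28%

75.28%


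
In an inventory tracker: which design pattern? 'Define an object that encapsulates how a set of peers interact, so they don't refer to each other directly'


This matches the Mediator pattern

Mediator


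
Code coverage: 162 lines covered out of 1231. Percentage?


Coverage = covered / total * 100
Coverage = 162 / 1231 * 100
Coverage = 13.16%

13.16%


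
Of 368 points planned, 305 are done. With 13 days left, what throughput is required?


Formula: Required rate = Remaining points / Days left
Remaining = 368 - 305 = 63 points
Required rate = 63 / 13 = 4.85 points/day

4.85 points/day


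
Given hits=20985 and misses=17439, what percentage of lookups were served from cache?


Formula: hit rate = hits / (hits + misses) * 100
hit rate = 20985 / (20985 + 17439) * 100
hit rate = 20985 / 38424 * 100
hit rate = 54.61%

54.61%


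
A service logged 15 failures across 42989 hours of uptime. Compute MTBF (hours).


Formula: MTBF = Total operating time / Number of failures
MTBF = 42989 / 15
MTBF = 2865.93 hours

2865.93 hours


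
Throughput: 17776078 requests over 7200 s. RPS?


Formula: throughput = requests / seconds
throughput = 17776078 / 7200
throughput = 2468.9 requests/second

2468.9 requests/second


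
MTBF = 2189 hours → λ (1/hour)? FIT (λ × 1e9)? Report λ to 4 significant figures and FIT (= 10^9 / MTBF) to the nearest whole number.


Formula: λ = 1 / MTBF; FIT = λ × 1e9 = 1e9 / MTBF
λ = 1 / 2189 ≈ 4.568e-04 failures/hour
FIT = 1e9 / 2189 ≈ 456830 failures per 1e9 hours (nearest whole number)

λ = 4.568e-04 /h, FIT = 456830


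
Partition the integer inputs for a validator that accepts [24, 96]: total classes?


Valid range: [24, 96]
Class 1: x < 24 — invalid
Class 2: 24 ≤ x ≤ 96 — valid
Class 3: x > 96 — invalid
Total equivalence classes: 3

3 equivalence classes


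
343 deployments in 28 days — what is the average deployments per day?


Formula: deployments per day = releases / days
= 343 / 28
= 12.25 deploys/day
(equivalently, 85.75 deploys/week)

12.25 deploys/day


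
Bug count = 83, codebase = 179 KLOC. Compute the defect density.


Defect density = defects / KLOC
Defect density = 83 / 179
Defect density = 0.464 defects/KLOC

0.464 defects/KLOC


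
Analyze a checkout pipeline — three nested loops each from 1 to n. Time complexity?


Reasoning: three levels of nesting over n
Complexity: O(n^3)

O(n^3)


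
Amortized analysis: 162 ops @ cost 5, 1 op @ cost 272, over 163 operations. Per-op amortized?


Formula: Amortized cost = Total cost / Operations
Total cost = (162 * 5) + (1 * 272)
Total cost = 810 + 272 = 1082
Amortized = 1082 / 163 = 6.638

6.638


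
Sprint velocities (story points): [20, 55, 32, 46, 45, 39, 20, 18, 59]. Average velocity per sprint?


Formula: Avg velocity = Total points / Number of sprints
Points: [20, 55, 32, 46, 45, 39, 20, 18, 59]
Sum = 20 + 55 + 32 + 46 + 45 + 39 + 20 + 18 + 59 = 334
Avg velocity = 334 / 9 = 37.11 points/sprint

37.11 points/sprint


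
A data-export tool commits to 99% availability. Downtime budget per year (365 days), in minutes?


Formula: allowed downtime = period * (100 - SLA) / 100
Period (year (365 days)) = 525600 minutes
Unavailability fraction = (100 - 99.0) / 100
Allowed downtime = 525600 * (100 - 99.0) / 100
Allowed downtime = 5256.0 minutes

5256.0 minutes


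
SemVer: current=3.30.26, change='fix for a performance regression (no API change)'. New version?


Current: 3.30.26
Change category: 'fix for a performance regression (no API change)' → patch bump
SemVer rule: patch bump → increment PATCH (MAJOR and MINOR unchanged)
New: 3.30.27

3.30.27


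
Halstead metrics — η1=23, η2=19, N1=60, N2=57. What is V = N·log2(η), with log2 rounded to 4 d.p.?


Formula: V = N * log2(η), where N = N1 + N2 and η = η1 + η2
η = 23 + 19 = 42
N = 60 + 57 = 117
log2(42) ≈ 5.3923
V = 117 * 5.3923 = 630.90

630.90


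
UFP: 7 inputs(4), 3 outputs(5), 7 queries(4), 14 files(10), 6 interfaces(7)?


UFP = EI*4 + EO*5 + EQ*4 + ILF*10 + EIF*7
UFP = 7*4 + 3*5 + 7*4 + 14*10 + 6*7
UFP = 28 + 15 + 28 + 140 + 42
UFP = 253

253


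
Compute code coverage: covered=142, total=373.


Coverage = covered / total * 100
Coverage = 142 / 373 * 100
Coverage = 38.07%

38.07%


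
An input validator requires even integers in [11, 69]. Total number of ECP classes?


Constraint: even integers in [11, 69]
Class 1: x < 11 — out-of-range invalid
Class 2: x in [11,69] but odd — wrong type invalid
Class 3: x in [11,69] and even — valid
Class 4: x > 69 — out-of-range invalid
Total equivalence classes: 4

4 equivalence classes


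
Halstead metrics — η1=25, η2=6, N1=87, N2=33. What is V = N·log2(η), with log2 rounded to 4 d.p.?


Formula: V = N * log2(η), where N = N1 + N2 and η = η1 + η2
η = 25 + 6 = 31
N = 87 + 33 = 120
log2(31) ≈ 4.9542
V = 120 * 4.9542 = 594.50

594.50


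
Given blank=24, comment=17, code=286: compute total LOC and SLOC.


Total LOC = blank + comment + code
Total LOC = 24 + 17 + 286 = 327
SLOC (source only) = code = 286

Total LOC: 327, SLOC: 286


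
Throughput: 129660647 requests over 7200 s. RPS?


Formula: throughput = requests / seconds
throughput = 129660647 / 7200
throughput = 18008.42 requests/second

18008.42 requests/second


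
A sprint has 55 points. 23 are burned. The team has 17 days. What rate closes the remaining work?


Formula: Required rate = Remaining points / Days left
Remaining = 55 - 23 = 32 points
Required rate = 32 / 17 = 1.88 points/day

1.88 points/day


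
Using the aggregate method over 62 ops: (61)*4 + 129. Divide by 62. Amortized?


Formula: Amortized cost = Total cost / Operations
Total cost = (61 * 4) + (1 * 129)
Total cost = 244 + 129 = 373
Amortized = 373 / 62 = 6.0161

6.0161


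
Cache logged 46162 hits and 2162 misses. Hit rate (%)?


Formula: hit rate = hits / (hits + misses) * 100
hit rate = 46162 / (46162 + 2162) * 100
hit rate = 46162 / 48324 * 100
hit rate = 95.53%

95.53%


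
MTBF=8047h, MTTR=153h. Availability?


Availability = MTBF / (MTBF + MTTR)
Availability = 8047 / (8047 + 153)
Availability = 8047 / 8200
Availability = 98.1341%

98.1341%


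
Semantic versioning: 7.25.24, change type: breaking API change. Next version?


Current: 7.25.24
Change category: 'breaking API change' → major bump
SemVer rule: major bump → increment MAJOR, reset MINOR and PATCH to 0
New: 8.0.0

8.0.0


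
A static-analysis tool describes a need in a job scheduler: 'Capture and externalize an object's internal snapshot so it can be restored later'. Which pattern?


This matches the Memento pattern

Memento


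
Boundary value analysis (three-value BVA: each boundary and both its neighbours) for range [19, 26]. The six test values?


Range: [19, 26]
Boundaries: just below min, min, min+1, max-1, max, just above max
Values: [18, 19, 20, 25, 26, 27]

[18, 19, 20, 25, 26, 27]


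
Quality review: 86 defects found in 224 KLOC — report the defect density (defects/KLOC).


Defect density = defects / KLOC
Defect density = 86 / 224
Defect density = 0.384 defects/KLOC

0.384 defects/KLOC


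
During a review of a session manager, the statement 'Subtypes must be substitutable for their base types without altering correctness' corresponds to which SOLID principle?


This describes the Liskov Substitution Principle (LSP)

Liskov Substitution Principle (LSP)


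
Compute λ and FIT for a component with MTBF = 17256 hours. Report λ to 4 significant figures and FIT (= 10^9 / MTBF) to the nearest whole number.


Formula: λ = 1 / MTBF; FIT = λ × 1e9 = 1e9 / MTBF
λ = 1 / 17256 ≈ 5.795e-05 failures/hour
FIT = 1e9 / 17256 ≈ 57951 failures per 1e9 hours (nearest whole number)

λ = 5.795e-05 /h, FIT = 57951


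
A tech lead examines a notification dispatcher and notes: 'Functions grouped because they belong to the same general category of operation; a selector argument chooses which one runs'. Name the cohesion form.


Reasoning: Grouped by category of activity, not by data or sequence
Type: Logical cohesion

Logical cohesion


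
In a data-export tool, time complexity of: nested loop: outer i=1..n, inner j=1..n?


Reasoning: n iterations times n iterations
Complexity: O(n^2)

O(n^2)


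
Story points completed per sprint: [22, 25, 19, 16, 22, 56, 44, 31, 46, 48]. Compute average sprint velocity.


Formula: Avg velocity = Total points / Number of sprints
Points: [22, 25, 19, 16, 22, 56, 44, 31, 46, 48]
Sum = 22 + 25 + 19 + 16 + 22 + 56 + 44 + 31 + 46 + 48 = 329
Avg velocity = 329 / 10 = 32.9 points/sprint

32.9 points/sprint


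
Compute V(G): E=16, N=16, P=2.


Formula: V(G) = E - N + 2P
V(G) = 16 - 16 + 2*2
V(G) = 0 + 4
V(G) = 4

4


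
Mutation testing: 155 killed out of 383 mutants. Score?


Mutation score = killed / total * 100
Mutation score = 155 / 383 * 100
Mutation score = 40.47%

40.47%


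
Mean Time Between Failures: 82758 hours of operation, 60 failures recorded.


Formula: MTBF = Total operating time / Number of failures
MTBF = 82758 / 60
MTBF = 1379.3 hours

1379.3 hours


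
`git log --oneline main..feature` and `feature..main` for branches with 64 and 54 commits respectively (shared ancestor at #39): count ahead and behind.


Common ancestor: commit #39
feature commits after divergence: 64 - 39 = 25
main commits after divergence: 54 - 39 = 15
feature is 25 commits ahead of main
main is 15 commits ahead of feature

feature ahead: 25, main ahead: 15


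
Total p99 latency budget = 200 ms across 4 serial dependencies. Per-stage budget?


Formula: per_stage = total_budget / stages
per_stage = 200 / 4
per_stage = 50.0 ms

50.0 ms


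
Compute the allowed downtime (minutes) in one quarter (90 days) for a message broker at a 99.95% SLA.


Formula: allowed downtime = period * (100 - SLA) / 100
Period (quarter (90 days)) = 129600 minutes
Unavailability fraction = (100 - 99.95) / 100
Allowed downtime = 129600 * (100 - 99.95) / 100
Allowed downtime = 64.8 minutes

64.8 minutes


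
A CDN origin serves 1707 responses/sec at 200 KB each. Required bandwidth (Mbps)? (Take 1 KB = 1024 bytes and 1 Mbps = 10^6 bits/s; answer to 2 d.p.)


Formula: Mbps = payload_bytes * RPS * 8 / 1e6
Payload per request = 200 KB = 200 * 1024 = 204800 bytes
Total bytes/sec = 204800 * 1707 = 349593600
Total bits/sec = 349593600 * 8 = 2796748800
Mbps = 2796748800 / 1e6 = 2796.75

2796.75 Mbps


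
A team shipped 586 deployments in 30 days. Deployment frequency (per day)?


Formula: deployments per day = releases / days
= 586 / 30
= 19.533 deploys/day
(equivalently, 136.73 deploys/week)

19.533 deploys/day


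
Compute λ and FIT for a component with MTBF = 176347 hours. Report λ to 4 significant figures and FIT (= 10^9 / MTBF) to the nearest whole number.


Formula: λ = 1 / MTBF; FIT = λ × 1e9 = 1e9 / MTBF
λ = 1 / 176347 ≈ 5.671e-06 failures/hour
FIT = 1e9 / 176347 ≈ 5671 failures per 1e9 hours (nearest whole number)

λ = 5.671e-06 /h, FIT = 5671


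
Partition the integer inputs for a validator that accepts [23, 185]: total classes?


Valid range: [23, 185]
Class 1: x < 23 — invalid
Class 2: 23 ≤ x ≤ 185 — valid
Class 3: x > 185 — invalid
Total equivalence classes: 3

3 equivalence classes


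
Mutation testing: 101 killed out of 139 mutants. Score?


Mutation score = killed / total * 100
Mutation score = 101 / 139 * 100
Mutation score = 72.66%

72.66%


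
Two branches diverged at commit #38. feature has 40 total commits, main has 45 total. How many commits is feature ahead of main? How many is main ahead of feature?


Common ancestor: commit #38
feature commits after divergence: 40 - 38 = 2
main commits after divergence: 45 - 38 = 7
feature is 2 commits ahead of main
main is 7 commits ahead of feature

feature ahead: 2, main ahead: 7


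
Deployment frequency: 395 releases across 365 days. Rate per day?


Formula: deployments per day = releases / days
= 395 / 365
= 1.082 deploys/day
(equivalently, 7.58 deploys/week)

1.082 deploys/day


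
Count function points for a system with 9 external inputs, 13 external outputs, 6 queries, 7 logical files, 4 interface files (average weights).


UFP = EI*4 + EO*5 + EQ*4 + ILF*10 + EIF*7
UFP = 9*4 + 13*5 + 6*4 + 7*10 + 4*7
UFP = 36 + 65 + 24 + 70 + 28
UFP = 223

223


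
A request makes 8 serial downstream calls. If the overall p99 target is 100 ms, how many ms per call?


Formula: per_stage = total_budget / stages
per_stage = 100 / 8
per_stage = 12.5 ms

12.5 ms


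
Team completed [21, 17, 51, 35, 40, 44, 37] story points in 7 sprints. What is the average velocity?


Formula: Avg velocity = Total points / Number of sprints
Points: [21, 17, 51, 35, 40, 44, 37]
Sum = 21 + 17 + 51 + 35 + 40 + 44 + 37 = 245
Avg velocity = 245 / 7 = 35.0 points/sprint

35.0 points/sprint


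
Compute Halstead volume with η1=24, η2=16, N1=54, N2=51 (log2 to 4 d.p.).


Formula: V = N * log2(η), where N = N1 + N2 and η = η1 + η2
η = 24 + 16 = 40
N = 54 + 51 = 105
log2(40) ≈ 5.3219
V = 105 * 5.3219 = 558.80

558.80


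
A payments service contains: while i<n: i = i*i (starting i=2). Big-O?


Reasoning: squaring drives double-exponential growth; iterations ~ log log n
Complexity: O(log log n)

O(log log n)


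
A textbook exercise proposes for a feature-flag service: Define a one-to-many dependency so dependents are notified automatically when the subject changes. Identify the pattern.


This matches the Observer pattern

Observer


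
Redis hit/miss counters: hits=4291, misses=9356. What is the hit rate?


Formula: hit rate = hits / (hits + misses) * 100
hit rate = 4291 / (4291 + 9356) * 100
hit rate = 4291 / 13647 * 100
hit rate = 31.44%

31.44%


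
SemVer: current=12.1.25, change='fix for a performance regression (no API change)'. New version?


Current: 12.1.25
Change category: 'fix for a performance regression (no API change)' → patch bump
SemVer rule: patch bump → increment PATCH (MAJOR and MINOR unchanged)
New: 12.1.26

12.1.26


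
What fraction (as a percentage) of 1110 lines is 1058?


Coverage = covered / total * 100
Coverage = 1058 / 1110 * 100
Coverage = 95.32%

95.32%


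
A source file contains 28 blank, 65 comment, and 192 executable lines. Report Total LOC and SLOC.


Total LOC = blank + comment + code
Total LOC = 28 + 65 + 192 = 285
SLOC (source only) = code = 192

Total LOC: 285, SLOC: 192


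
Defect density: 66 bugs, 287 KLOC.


Defect density = defects / KLOC
Defect density = 66 / 287
Defect density = 0.23 defects/KLOC

0.23 defects/KLOC


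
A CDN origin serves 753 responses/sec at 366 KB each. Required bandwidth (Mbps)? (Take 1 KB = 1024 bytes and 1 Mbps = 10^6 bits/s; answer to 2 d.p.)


Formula: Mbps = payload_bytes * RPS * 8 / 1e6
Payload per request = 366 KB = 366 * 1024 = 374784 bytes
Total bytes/sec = 374784 * 753 = 282212352
Total bits/sec = 282212352 * 8 = 2257698816
Mbps = 2257698816 / 1e6 = 2257.7

2257.7 Mbps


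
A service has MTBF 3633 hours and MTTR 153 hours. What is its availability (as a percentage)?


Availability = MTBF / (MTBF + MTTR)
Availability = 3633 / (3633 + 153)
Availability = 3633 / 3786
Availability = 95.9588%

95.9588%


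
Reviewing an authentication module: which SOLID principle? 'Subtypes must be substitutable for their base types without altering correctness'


This describes the Liskov Substitution Principle (LSP)

Liskov Substitution Principle (LSP)


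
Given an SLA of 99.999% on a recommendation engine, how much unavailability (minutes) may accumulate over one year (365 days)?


Formula: allowed downtime = period * (100 - SLA) / 100
Period (year (365 days)) = 525600 minutes
Unavailability fraction = (100 - 99.999) / 100
Allowed downtime = 525600 * (100 - 99.999) / 100
Allowed downtime = 5.256 minutes

5.256 minutes


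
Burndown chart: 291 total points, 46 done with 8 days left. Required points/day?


Formula: Required rate = Remaining points / Days left
Remaining = 291 - 46 = 245 points
Required rate = 245 / 8 = 30.63 points/day

30.63 points/day


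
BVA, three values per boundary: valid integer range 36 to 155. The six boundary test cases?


Range: [36, 155]
Boundaries: just below min, min, min+1, max-1, max, just above max
Values: [35, 36, 37, 154, 155, 156]

[35, 36, 37, 154, 155, 156]


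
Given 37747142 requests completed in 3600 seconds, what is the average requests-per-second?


Formula: throughput = requests / seconds
throughput = 37747142 / 3600
throughput = 10485.32 requests/second

10485.32 requests/second


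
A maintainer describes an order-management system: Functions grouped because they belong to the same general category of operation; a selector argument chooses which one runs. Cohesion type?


Reasoning: Grouped by category of activity, not by data or sequence
Type: Logical cohesion

Logical cohesion


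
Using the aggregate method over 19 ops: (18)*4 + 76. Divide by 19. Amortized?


Formula: Amortized cost = Total cost / Operations
Total cost = (18 * 4) + (1 * 76)
Total cost = 72 + 76 = 148
Amortized = 148 / 19 = 7.7895

7.7895


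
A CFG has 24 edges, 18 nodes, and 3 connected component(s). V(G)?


Formula: V(G) = E - N + 2P
V(G) = 24 - 18 + 2*3
V(G) = 6 + 6
V(G) = 12

12


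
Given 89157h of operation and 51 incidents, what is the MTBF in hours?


Formula: MTBF = Total operating time / Number of failures
MTBF = 89157 / 51
MTBF = 1748.18 hours

1748.18 hours


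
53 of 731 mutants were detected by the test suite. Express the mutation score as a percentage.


Mutation score = killed / total * 100
Mutation score = 53 / 731 * 100
Mutation score = 7.25%

7.25%


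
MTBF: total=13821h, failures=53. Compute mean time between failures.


Formula: MTBF = Total operating time / Number of failures
MTBF = 13821 / 53
MTBF = 260.77 hours

260.77 hours


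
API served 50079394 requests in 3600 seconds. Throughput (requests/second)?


Formula: throughput = requests / seconds
throughput = 50079394 / 3600
throughput = 13910.94 requests/second

13910.94 requests/second


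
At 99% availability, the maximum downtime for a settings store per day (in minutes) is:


Formula: allowed downtime = period * (100 - SLA) / 100
Period (day) = 1440 minutes
Unavailability fraction = (100 - 99.0) / 100
Allowed downtime = 1440 * (100 - 99.0) / 100
Allowed downtime = 14.4 minutes

14.4 minutes


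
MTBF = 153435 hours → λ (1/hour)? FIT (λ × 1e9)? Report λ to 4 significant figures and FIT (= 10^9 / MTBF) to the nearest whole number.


Formula: λ = 1 / MTBF; FIT = λ × 1e9 = 1e9 / MTBF
λ = 1 / 153435 ≈ 6.517e-06 failures/hour
FIT = 1e9 / 153435 ≈ 6517 failures per 1e9 hours (nearest whole number)

λ = 6.517e-06 /h, FIT = 6517


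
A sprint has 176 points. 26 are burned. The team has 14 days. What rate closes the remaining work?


Formula: Required rate = Remaining points / Days left
Remaining = 176 - 26 = 150 points
Required rate = 150 / 14 = 10.71 points/day

10.71 points/day


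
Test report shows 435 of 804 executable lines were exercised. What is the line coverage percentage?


Coverage = covered / total * 100
Coverage = 435 / 804 * 100
Coverage = 54.1%

54.1%


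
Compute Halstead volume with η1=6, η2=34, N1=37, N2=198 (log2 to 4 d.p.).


Formula: V = N * log2(η), where N = N1 + N2 and η = η1 + η2
η = 6 + 34 = 40
N = 37 + 198 = 235
log2(40) ≈ 5.3219
V = 235 * 5.3219 = 1250.65

1250.65


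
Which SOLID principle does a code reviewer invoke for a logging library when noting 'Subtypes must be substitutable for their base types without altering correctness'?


This describes the Liskov Substitution Principle (LSP)

Liskov Substitution Principle (LSP)


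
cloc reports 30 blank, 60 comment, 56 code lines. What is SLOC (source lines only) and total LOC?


Total LOC = blank + comment + code
Total LOC = 30 + 60 + 56 = 146
SLOC (source only) = code = 56

Total LOC: 146, SLOC: 56


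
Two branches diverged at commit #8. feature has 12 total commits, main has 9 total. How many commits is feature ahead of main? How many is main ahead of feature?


Common ancestor: commit #8
feature commits after divergence: 12 - 8 = 4
main commits after divergence: 9 - 8 = 1
feature is 4 commits ahead of main
main is 1 commits ahead of feature

feature ahead: 4, main ahead: 1


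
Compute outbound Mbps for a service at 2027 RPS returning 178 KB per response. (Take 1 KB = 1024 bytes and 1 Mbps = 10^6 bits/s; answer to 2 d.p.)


Formula: Mbps = payload_bytes * RPS * 8 / 1e6
Payload per request = 178 KB = 178 * 1024 = 182272 bytes
Total bytes/sec = 182272 * 2027 = 369465344
Total bits/sec = 369465344 * 8 = 2955722752
Mbps = 2955722752 / 1e6 = 2955.72

2955.72 Mbps


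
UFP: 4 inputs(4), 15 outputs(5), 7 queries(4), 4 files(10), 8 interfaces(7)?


UFP = EI*4 + EO*5 + EQ*4 + ILF*10 + EIF*7
UFP = 4*4 + 15*5 + 7*4 + 4*10 + 8*7
UFP = 16 + 75 + 28 + 40 + 56
UFP = 215

215


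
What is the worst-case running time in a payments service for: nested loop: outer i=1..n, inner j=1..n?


Reasoning: n iterations times n iterations
Complexity: O(n^2)

O(n^2)


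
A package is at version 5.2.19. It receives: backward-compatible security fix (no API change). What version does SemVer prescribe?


Current: 5.2.19
Change category: 'backward-compatible security fix (no API change)' → patch bump
SemVer rule: patch bump → increment PATCH (MAJOR and MINOR unchanged)
New: 5.2.20

5.2.20


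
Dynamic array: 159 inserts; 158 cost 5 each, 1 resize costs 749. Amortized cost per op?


Formula: Amortized cost = Total cost / Operations
Total cost = (158 * 5) + (1 * 749)
Total cost = 790 + 749 = 1539
Amortized = 1539 / 159 = 9.6792

9.6792


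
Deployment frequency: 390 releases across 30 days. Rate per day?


Formula: deployments per day = releases / days
= 390 / 30
= 13.0 deploys/day
(equivalently, 91.0 deploys/week)

13.0 deploys/day


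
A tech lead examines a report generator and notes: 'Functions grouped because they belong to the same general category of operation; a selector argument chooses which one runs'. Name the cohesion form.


Reasoning: Grouped by category of activity, not by data or sequence
Type: Logical cohesion

Logical cohesion


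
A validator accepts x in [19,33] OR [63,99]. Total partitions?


Valid ranges: [19,33] and [63,99]
Class 1: x < 19 — invalid
Class 2: 19 ≤ x ≤ 33 — valid
Class 3: 33 < x < 63 — invalid (gap between ranges)
Class 4: 63 ≤ x ≤ 99 — valid
Class 5: x > 99 — invalid
Total equivalence classes: 5

5 equivalence classes


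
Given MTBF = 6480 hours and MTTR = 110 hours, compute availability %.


Availability = MTBF / (MTBF + MTTR)
Availability = 6480 / (6480 + 110)
Availability = 6480 / 6590
Availability = 98.3308%

98.3308%


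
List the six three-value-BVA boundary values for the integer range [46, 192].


Range: [46, 192]
Boundaries: just below min, min, min+1, max-1, max, just above max
Values: [45, 46, 47, 191, 192, 193]

[45, 46, 47, 191, 192, 193]


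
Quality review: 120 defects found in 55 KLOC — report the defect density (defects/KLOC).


Defect density = defects / KLOC
Defect density = 120 / 55
Defect density = 2.182 defects/KLOC

2.182 defects/KLOC


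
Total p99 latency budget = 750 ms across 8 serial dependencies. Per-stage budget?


Formula: per_stage = total_budget / stages
per_stage = 750 / 8
per_stage = 93.75 ms

93.75 ms


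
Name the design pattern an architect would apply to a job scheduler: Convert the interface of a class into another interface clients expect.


This matches the Adapter pattern

Adapter


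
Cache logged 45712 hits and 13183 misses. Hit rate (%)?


Formula: hit rate = hits / (hits + misses) * 100
hit rate = 45712 / (45712 + 13183) * 100
hit rate = 45712 / 58895 * 100
hit rate = 77.62%

77.62%


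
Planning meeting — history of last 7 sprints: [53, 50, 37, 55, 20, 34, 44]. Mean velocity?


Formula: Avg velocity = Total points / Number of sprints
Points: [53, 50, 37, 55, 20, 34, 44]
Sum = 53 + 50 + 37 + 55 + 20 + 34 + 44 = 293
Avg velocity = 293 / 7 = 41.86 points/sprint

41.86 points/sprint


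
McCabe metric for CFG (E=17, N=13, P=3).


Formula: V(G) = E - N + 2P
V(G) = 17 - 13 + 2*3
V(G) = 4 + 6
V(G) = 10

10


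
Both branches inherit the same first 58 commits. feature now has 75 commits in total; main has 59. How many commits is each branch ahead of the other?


Common ancestor: commit #58
feature commits after divergence: 75 - 58 = 17
main commits after divergence: 59 - 58 = 1
feature is 17 commits ahead of main
main is 1 commits ahead of feature

feature ahead: 17, main ahead: 1


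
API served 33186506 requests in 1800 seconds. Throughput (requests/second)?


Formula: throughput = requests / seconds
throughput = 33186506 / 1800
throughput = 18436.95 requests/second

18436.95 requests/second


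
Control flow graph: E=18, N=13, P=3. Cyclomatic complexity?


Formula: V(G) = E - N + 2P
V(G) = 18 - 13 + 2*3
V(G) = 5 + 6
V(G) = 11

11


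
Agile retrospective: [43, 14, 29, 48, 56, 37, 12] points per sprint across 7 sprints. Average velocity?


Formula: Avg velocity = Total points / Number of sprints
Points: [43, 14, 29, 48, 56, 37, 12]
Sum = 43 + 14 + 29 + 48 + 56 + 37 + 12 = 239
Avg velocity = 239 / 7 = 34.14 points/sprint

34.14 points/sprint


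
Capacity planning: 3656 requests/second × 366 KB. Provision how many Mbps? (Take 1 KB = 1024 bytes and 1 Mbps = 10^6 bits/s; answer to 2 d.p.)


Formula: Mbps = payload_bytes * RPS * 8 / 1e6
Payload per request = 366 KB = 366 * 1024 = 374784 bytes
Total bytes/sec = 374784 * 3656 = 1370210304
Total bits/sec = 1370210304 * 8 = 10961682432
Mbps = 10961682432 / 1e6 = 10961.68

10961.68 Mbps


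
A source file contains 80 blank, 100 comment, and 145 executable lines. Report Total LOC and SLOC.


Total LOC = blank + comment + code
Total LOC = 80 + 100 + 145 = 325
SLOC (source only) = code = 145

Total LOC: 325, SLOC: 145


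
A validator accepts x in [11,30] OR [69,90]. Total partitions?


Valid ranges: [11,30] and [69,90]
Class 1: x < 11 — invalid
Class 2: 11 ≤ x ≤ 30 — valid
Class 3: 30 < x < 69 — invalid (gap between ranges)
Class 4: 69 ≤ x ≤ 90 — valid
Class 5: x > 90 — invalid
Total equivalence classes: 5

5 equivalence classes


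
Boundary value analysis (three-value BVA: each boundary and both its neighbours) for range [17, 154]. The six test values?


Range: [17, 154]
Boundaries: just below min, min, min+1, max-1, max, just above max
Values: [16, 17, 18, 153, 154, 155]

[16, 17, 18, 153, 154, 155]


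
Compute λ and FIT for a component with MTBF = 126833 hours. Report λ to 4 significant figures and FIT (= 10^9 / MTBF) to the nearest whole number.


Formula: λ = 1 / MTBF; FIT = λ × 1e9 = 1e9 / MTBF
λ = 1 / 126833 ≈ 7.884e-06 failures/hour
FIT = 1e9 / 126833 ≈ 7884 failures per 1e9 hours (nearest whole number)

λ = 7.884e-06 /h, FIT = 7884


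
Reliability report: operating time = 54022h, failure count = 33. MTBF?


Formula: MTBF = Total operating time / Number of failures
MTBF = 54022 / 33
MTBF = 1637.03 hours

1637.03 hours


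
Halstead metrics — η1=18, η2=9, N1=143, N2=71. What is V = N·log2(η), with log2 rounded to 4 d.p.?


Formula: V = N * log2(η), where N = N1 + N2 and η = η1 + η2
η = 18 + 9 = 27
N = 143 + 71 = 214
log2(27) ≈ 4.7549
V = 214 * 4.7549 = 1017.55

1017.55


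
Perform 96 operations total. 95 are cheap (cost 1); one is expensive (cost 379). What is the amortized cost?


Formula: Amortized cost = Total cost / Operations
Total cost = (95 * 1) + (1 * 379)
Total cost = 95 + 379 = 474
Amortized = 474 / 96 = 4.9375

4.9375


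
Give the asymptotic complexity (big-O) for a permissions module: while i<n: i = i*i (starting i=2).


Reasoning: squaring drives double-exponential growth; iterations ~ log log n
Complexity: O(log log n)

O(log log n)


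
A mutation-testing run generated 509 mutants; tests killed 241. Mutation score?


Mutation score = killed / total * 100
Mutation score = 241 / 509 * 100
Mutation score = 47.35%

47.35%


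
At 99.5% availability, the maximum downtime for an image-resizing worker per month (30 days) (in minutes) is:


Formula: allowed downtime = period * (100 - SLA) / 100
Period (month (30 days)) = 43200 minutes
Unavailability fraction = (100 - 99.5) / 100
Allowed downtime = 43200 * (100 - 99.5) / 100
Allowed downtime = 216.0 minutes

216.0 minutes


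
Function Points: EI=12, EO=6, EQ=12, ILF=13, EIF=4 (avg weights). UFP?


UFP = EI*4 + EO*5 + EQ*4 + ILF*10 + EIF*7
UFP = 12*4 + 6*5 + 12*4 + 13*10 + 4*7
UFP = 48 + 30 + 48 + 130 + 28
UFP = 284

284


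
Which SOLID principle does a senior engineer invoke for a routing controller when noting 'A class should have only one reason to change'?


This describes the Single Responsibility Principle (SRP)

Single Responsibility Principle (SRP)


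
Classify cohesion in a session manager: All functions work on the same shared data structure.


Reasoning: Functions share data
Type: Communicational cohesion

Communicational cohesion


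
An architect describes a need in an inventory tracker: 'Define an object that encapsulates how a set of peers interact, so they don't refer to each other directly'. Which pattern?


This matches the Mediator pattern

Mediator


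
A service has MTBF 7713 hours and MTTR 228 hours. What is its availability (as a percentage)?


Availability = MTBF / (MTBF + MTTR)
Availability = 7713 / (7713 + 228)
Availability = 7713 / 7941
Availability = 97.1288%

97.1288%


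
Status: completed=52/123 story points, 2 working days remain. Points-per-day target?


Formula: Required rate = Remaining points / Days left
Remaining = 123 - 52 = 71 points
Required rate = 71 / 2 = 35.5 points/day

35.5 points/day


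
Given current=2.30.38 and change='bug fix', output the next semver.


Current: 2.30.38
Change category: 'bug fix' → patch bump
SemVer rule: patch bump → increment PATCH (MAJOR and MINOR unchanged)
New: 2.30.39

2.30.39


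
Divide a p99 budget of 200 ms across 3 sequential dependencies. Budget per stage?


Formula: per_stage = total_budget / stages
per_stage = 200 / 3
per_stage = 66.67 ms

66.67 ms


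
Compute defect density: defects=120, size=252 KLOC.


Defect density = defects / KLOC
Defect density = 120 / 252
Defect density = 0.476 defects/KLOC

0.476 defects/KLOC


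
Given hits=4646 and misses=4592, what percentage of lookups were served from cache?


Formula: hit rate = hits / (hits + misses) * 100
hit rate = 4646 / (4646 + 4592) * 100
hit rate = 4646 / 9238 * 100
hit rate = 50.29%

50.29%


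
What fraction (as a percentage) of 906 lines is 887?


Coverage = covered / total * 100
Coverage = 887 / 906 * 100
Coverage = 97.9%

97.9%


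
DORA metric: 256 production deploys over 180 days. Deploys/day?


Formula: deployments per day = releases / days
= 256 / 180
= 1.422 deploys/day
(equivalently, 9.96 deploys/week)

1.422 deploys/day


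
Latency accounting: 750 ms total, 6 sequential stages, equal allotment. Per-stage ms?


Formula: per_stage = total_budget / stages
per_stage = 750 / 6
per_stage = 125.0 ms

125.0 ms


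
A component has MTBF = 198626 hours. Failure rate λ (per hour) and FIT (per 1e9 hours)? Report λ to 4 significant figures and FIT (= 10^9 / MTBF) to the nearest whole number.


Formula: λ = 1 / MTBF; FIT = λ × 1e9 = 1e9 / MTBF
λ = 1 / 198626 ≈ 5.035e-06 failures/hour
FIT = 1e9 / 198626 ≈ 5035 failures per 1e9 hours (nearest whole number)

λ = 5.035e-06 /h, FIT = 5035


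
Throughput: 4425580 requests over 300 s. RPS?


Formula: throughput = requests / seconds
throughput = 4425580 / 300
throughput = 14751.93 requests/second

14751.93 requests/second


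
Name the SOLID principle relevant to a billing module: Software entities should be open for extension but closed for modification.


This describes the Open/Closed Principle (OCP)

Open/Closed Principle (OCP)


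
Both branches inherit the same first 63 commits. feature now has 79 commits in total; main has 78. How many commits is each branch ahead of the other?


Common ancestor: commit #63
feature commits after divergence: 79 - 63 = 16
main commits after divergence: 78 - 63 = 15
feature is 16 commits ahead of main
main is 15 commits ahead of feature

feature ahead: 16, main ahead: 15


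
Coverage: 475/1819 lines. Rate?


Coverage = covered / total * 100
Coverage = 475 / 1819 * 100
Coverage = 26.11%

26.11%


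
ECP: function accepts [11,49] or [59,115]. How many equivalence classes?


Valid ranges: [11,49] and [59,115]
Class 1: x < 11 — invalid
Class 2: 11 ≤ x ≤ 49 — valid
Class 3: 49 < x < 59 — invalid (gap between ranges)
Class 4: 59 ≤ x ≤ 115 — valid
Class 5: x > 115 — invalid
Total equivalence classes: 5

5 equivalence classes


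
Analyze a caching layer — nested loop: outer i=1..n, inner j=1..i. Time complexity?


Reasoning: triangle: n(n+1)/2 ~ n^2/2
Complexity: O(n^2)

O(n^2)


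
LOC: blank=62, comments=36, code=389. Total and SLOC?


Total LOC = blank + comment + code
Total LOC = 62 + 36 + 389 = 487
SLOC (source only) = code = 389

Total LOC: 487, SLOC: 389


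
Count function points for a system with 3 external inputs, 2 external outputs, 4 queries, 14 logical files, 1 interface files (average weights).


UFP = EI*4 + EO*5 + EQ*4 + ILF*10 + EIF*7
UFP = 3*4 + 2*5 + 4*4 + 14*10 + 1*7
UFP = 12 + 10 + 16 + 140 + 7
UFP = 185

185


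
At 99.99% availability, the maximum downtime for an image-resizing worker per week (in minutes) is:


Formula: allowed downtime = period * (100 - SLA) / 100
Period (week) = 10080 minutes
Unavailability fraction = (100 - 99.99) / 100
Allowed downtime = 10080 * (100 - 99.99) / 100
Allowed downtime = 1.008 minutes

1.008 minutes
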